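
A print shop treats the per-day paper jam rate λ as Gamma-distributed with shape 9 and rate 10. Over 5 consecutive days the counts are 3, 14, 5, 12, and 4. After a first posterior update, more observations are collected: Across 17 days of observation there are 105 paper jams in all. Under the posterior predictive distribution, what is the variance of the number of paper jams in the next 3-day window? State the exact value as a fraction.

Total count: 3 + 14 + 5 + 12 + 4 = 38.
Total exposure: 5 days.
After the first batch: Gamma(9 + 38, 10 + 5) = Gamma(47, 15).
Total count 105 over total exposure 17 days.
After the second batch: Gamma(47 + 105, 15 + 17) = Gamma(152, 32).
The posterior predictive for a window of length T is Negative Binomial with variance T·α'·(β'+T)/β'² = 3·152·35/1024 = 1995/128.

1995/128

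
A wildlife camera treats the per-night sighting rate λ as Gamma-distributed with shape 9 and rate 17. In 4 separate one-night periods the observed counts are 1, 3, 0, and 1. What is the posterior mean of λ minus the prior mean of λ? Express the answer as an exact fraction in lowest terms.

Total count: 1 + 3 + 0 + 1 = 5.
Total exposure: 4 nights.
Gamma(α, β) with Poisson data over total exposure Σt gives posterior Gamma(α+Σx, β+Σt) = Gamma(14, 21).
Posterior mean = 14/21 = 2/3; prior mean = 9/17 = 9/17. Difference = 2/3 − 9/17 = 7/51.

7/51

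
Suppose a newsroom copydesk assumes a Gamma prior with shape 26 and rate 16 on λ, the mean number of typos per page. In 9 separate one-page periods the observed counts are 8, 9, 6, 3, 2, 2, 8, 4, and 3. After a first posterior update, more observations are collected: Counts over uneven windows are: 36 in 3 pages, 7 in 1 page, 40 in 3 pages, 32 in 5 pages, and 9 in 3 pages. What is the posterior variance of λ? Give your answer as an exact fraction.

39/320

Total count: 8 + 9 + 6 + 3 + 2 + 2 + 8 + 4 + 3 = 45.
Total exposure: 9 pages.
After the first batch: Gamma(26 + 45, 16 + 9) = Gamma(71, 25).
Total count: 36 + 7 + 40 + 32 + 9 = 124.
Total exposure: 3 + 1 + 3 + 5 + 3 = 15 pages.
After the second batch: Gamma(71 + 124, 25 + 15) = Gamma(195, 40).
Posterior variance = α'/β'² = 195/1600 = 39/320.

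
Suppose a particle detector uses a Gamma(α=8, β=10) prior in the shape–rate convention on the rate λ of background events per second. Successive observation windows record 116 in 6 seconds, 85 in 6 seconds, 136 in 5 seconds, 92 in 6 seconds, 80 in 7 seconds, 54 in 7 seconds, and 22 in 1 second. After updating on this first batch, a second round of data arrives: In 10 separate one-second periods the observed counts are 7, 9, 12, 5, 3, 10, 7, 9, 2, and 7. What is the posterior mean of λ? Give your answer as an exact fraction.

332/29

Total count: 116 + 85 + 136 + 92 + 80 + 54 + 22 = 585.
Total exposure: 6 + 6 + 5 + 6 + 7 + 7 + 1 = 38 seconds.
After the first batch: Gamma(8 + 585, 10 + 38) = Gamma(593, 48).
Total count: 7 + 9 + 12 + 5 + 3 + 10 + 7 + 9 + 2 + 7 = 71.
Total exposure: 10 seconds.
After the second batch: Gamma(593 + 71, 48 + 10) = Gamma(664, 58).
Posterior mean = α'/β' = 664/58 = 332/29.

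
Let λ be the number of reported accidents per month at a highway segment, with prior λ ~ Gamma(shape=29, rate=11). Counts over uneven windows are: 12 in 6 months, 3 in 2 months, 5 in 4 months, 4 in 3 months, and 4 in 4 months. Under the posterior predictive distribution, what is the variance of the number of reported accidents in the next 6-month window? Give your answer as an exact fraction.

342/25

Total count: 12 + 3 + 5 + 4 + 4 = 28.
Total exposure: 6 + 2 + 4 + 3 + 4 = 19 months.
By Gamma–Poisson conjugacy, the posterior is Gamma(α + Σx, β + Σt) = Gamma(29 + 28, 11 + 19) = Gamma(57, 30).
The posterior predictive for a window of length T is Negative Binomial with variance T·α'·(β'+T)/β'² = 6·57·36/900 = 342/25.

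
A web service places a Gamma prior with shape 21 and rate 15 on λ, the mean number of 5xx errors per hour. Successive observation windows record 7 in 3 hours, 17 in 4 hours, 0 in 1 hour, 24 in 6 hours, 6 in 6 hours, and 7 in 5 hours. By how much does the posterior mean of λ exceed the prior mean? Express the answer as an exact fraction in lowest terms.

13/20

Total count: 7 + 17 + 0 + 24 + 6 + 7 = 61.
Total exposure: 3 + 4 + 1 + 6 + 6 + 5 = 25 hours.
By Gamma–Poisson conjugacy, the posterior is Gamma(α + Σx, β + Σt) = Gamma(21 + 61, 15 + 25) = Gamma(82, 40).
Posterior mean = 82/40 = 41/20; prior mean = 21/15 = 7/5. Difference = 41/20 − 7/5 = 13/20.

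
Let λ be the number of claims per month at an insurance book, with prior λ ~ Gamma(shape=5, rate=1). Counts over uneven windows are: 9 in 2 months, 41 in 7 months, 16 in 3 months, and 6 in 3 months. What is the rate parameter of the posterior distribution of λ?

16

Total count: 9 + 41 + 16 + 6 = 72.
Total exposure: 2 + 7 + 3 + 3 = 15 months.
By Gamma–Poisson conjugacy, the posterior is Gamma(α + Σx, β + Σt) = Gamma(5 + 72, 1 + 15) = Gamma(77, 16).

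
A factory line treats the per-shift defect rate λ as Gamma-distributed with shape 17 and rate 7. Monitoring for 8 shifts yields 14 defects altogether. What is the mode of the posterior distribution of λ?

2

Total count 14 over total exposure 8 shifts.
Posterior: α' = 17 + 14 = 31, β' = 7 + 8 = 15.
Posterior mode = (α'−1)/β' = 30/15 = 2.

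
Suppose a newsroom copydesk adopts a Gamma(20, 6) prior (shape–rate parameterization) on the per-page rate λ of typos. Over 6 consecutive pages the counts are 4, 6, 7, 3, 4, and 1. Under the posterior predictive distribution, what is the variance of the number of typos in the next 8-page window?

50

Total count: 4 + 6 + 7 + 3 + 4 + 1 = 25.
Total exposure: 6 pages.
Gamma(α, β) with Poisson data over total exposure Σt gives posterior Gamma(α+Σx, β+Σt) = Gamma(45, 12).
The posterior predictive for a window of length T is Negative Binomial with variance T·α'·(β'+T)/β'² = 8·45·20/144 = 50.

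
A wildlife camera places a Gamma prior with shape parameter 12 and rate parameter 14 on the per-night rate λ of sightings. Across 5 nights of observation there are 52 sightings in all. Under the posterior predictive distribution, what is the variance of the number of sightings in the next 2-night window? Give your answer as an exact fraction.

2688/361

Total count 52 over total exposure 5 nights.
Conjugate update: add total count to the shape and total exposure to the rate, giving Gamma(64, 19).
The posterior predictive for a window of length T is Negative Binomial with variance T·α'·(β'+T)/β'² = 2·64·21/361 = 2688/361.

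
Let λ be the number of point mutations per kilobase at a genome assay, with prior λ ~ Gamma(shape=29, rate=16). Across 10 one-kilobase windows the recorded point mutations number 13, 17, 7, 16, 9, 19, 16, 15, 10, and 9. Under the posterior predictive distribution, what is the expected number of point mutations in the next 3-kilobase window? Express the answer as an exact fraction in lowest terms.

Total count: 13 + 17 + 7 + 16 + 9 + 19 + 16 + 15 + 10 + 9 = 131.
Total exposure: 10 kilobases.
Posterior: α' = 29 + 131 = 160, β' = 16 + 10 = 26.
Predictive mean over a 3-kilobase window = T·E[λ|data] = 3·160/26 = 240/13.

240/13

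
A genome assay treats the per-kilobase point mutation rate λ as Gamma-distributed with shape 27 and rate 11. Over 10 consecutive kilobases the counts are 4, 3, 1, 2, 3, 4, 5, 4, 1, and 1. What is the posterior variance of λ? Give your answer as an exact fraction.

55/441

Total count: 4 + 3 + 1 + 2 + 3 + 4 + 5 + 4 + 1 + 1 = 28.
Total exposure: 10 kilobases.
Posterior: α' = 27 + 28 = 55, β' = 11 + 10 = 21.
Posterior variance = α'/β'² = 55/441.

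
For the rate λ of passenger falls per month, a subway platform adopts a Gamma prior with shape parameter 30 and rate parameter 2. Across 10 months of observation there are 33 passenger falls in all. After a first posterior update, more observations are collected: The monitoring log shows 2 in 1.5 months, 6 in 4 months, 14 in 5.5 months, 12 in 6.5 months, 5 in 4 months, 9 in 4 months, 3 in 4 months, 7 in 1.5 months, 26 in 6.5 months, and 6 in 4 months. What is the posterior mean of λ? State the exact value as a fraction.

Total count 33 over total exposure 10 months.
After the first batch: Gamma(30 + 33, 2 + 10) = Gamma(63, 12).
Total count: 2 + 6 + 14 + 12 + 5 + 9 + 3 + 7 + 26 + 6 = 90.
Total exposure: 1.5 + 4 + 5.5 + 6.5 + 4 + 4 + 4 + 1.5 + 6.5 + 4 = 41.5 months.
After the second batch: Gamma(63 + 90, 12 + 41.5) = Gamma(153, 107/2).
Posterior mean = α'/β' = 153/(107/2) = 306/107.

306/107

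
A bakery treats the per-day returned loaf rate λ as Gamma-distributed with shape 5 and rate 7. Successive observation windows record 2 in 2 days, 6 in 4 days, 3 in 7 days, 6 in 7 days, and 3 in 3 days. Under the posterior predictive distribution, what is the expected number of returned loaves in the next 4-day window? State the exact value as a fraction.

Total count: 2 + 6 + 3 + 6 + 3 = 20.
Total exposure: 2 + 4 + 7 + 7 + 3 = 23 days.
The Gamma prior is conjugate for the Poisson rate, so λ | data ~ Gamma(5+20, 7+23) = Gamma(25, 30).
Predictive mean over a 4-day window = T·E[λ|data] = 4·25/30 = 10/3.

10/3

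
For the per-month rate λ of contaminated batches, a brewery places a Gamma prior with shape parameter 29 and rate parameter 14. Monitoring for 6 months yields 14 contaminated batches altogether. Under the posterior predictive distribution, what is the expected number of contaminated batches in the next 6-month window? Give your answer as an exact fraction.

Total count 14 over total exposure 6 months.
Conjugate update: add total count to the shape and total exposure to the rate, giving Gamma(43, 20).
Predictive mean over a 6-month window = T·E[λ|data] = 6·43/20 = 129/10.

129/10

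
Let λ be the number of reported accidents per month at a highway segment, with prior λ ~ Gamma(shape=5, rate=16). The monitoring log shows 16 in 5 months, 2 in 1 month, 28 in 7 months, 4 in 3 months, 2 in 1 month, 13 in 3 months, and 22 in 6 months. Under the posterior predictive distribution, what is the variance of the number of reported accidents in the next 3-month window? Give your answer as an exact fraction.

345/49

Total count: 16 + 2 + 28 + 4 + 2 + 13 + 22 = 87.
Total exposure: 5 + 1 + 7 + 3 + 1 + 3 + 6 = 26 months.
The Gamma prior is conjugate for the Poisson rate, so λ | data ~ Gamma(5+87, 16+26) = Gamma(92, 42).
The posterior predictive for a window of length T is Negative Binomial with variance T·α'·(β'+T)/β'² = 3·92·45/1764 = 345/49.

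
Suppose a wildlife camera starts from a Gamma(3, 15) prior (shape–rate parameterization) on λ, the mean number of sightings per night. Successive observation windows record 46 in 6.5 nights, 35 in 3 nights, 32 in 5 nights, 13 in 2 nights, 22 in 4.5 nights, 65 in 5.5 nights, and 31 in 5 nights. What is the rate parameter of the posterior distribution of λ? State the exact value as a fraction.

Total count: 46 + 35 + 32 + 13 + 22 + 65 + 31 = 244.
Total exposure: 6.5 + 3 + 5 + 2 + 4.5 + 5.5 + 5 = 31.5 nights.
Gamma(α, β) with Poisson data over total exposure Σt gives posterior Gamma(α+Σx, β+Σt) = Gamma(247, 93/2).

93/2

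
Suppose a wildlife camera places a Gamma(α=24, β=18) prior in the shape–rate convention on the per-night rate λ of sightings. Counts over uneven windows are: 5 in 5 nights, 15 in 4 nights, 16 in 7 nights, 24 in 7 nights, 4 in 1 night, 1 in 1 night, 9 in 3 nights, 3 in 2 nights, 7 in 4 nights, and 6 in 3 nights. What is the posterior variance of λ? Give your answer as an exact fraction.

114/3025

Total count: 5 + 15 + 16 + 24 + 4 + 1 + 9 + 3 + 7 + 6 = 90.
Total exposure: 5 + 4 + 7 + 7 + 1 + 1 + 3 + 2 + 4 + 3 = 37 nights.
Conjugate update: add total count to the shape and total exposure to the rate, giving Gamma(114, 55).
Posterior variance = α'/β'² = 114/3025.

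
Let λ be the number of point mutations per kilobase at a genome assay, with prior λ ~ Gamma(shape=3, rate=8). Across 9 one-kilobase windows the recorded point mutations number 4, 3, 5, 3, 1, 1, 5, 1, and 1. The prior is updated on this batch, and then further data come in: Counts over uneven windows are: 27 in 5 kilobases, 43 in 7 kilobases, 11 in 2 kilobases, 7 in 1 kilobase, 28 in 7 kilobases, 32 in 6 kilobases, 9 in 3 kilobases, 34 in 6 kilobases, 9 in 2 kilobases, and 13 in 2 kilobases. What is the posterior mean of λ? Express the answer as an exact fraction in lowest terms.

120/29

Total count: 4 + 3 + 5 + 3 + 1 + 1 + 5 + 1 + 1 = 24.
Total exposure: 9 kilobases.
After the first batch: Gamma(3 + 24, 8 + 9) = Gamma(27, 17).
Total count: 27 + 43 + 11 + 7 + 28 + 32 + 9 + 34 + 9 + 13 = 213.
Total exposure: 5 + 7 + 2 + 1 + 7 + 6 + 3 + 6 + 2 + 2 = 41 kilobases.
After the second batch: Gamma(27 + 213, 17 + 41) = Gamma(240, 58).
Posterior mean = α'/β' = 240/58 = 120/29.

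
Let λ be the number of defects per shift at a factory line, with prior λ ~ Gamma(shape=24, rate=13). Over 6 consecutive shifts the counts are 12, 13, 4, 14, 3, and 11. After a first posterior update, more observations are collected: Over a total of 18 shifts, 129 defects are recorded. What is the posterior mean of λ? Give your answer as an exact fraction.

210/37

Total count: 12 + 13 + 4 + 14 + 3 + 11 = 57.
Total exposure: 6 shifts.
After the first batch: Gamma(24 + 57, 13 + 6) = Gamma(81, 19).
Total count 129 over total exposure 18 shifts.
After the second batch: Gamma(81 + 129, 19 + 18) = Gamma(210, 37).
Posterior mean = α'/β' = 210/37.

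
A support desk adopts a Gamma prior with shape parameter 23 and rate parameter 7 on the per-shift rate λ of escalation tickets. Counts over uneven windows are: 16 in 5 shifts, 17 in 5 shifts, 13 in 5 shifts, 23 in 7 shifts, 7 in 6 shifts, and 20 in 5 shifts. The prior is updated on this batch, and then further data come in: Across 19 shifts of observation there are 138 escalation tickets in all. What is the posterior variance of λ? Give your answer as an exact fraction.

257/3481

Total count: 16 + 17 + 13 + 23 + 7 + 20 = 96.
Total exposure: 5 + 5 + 5 + 7 + 6 + 5 = 33 shifts.
After the first batch: Gamma(23 + 96, 7 + 33) = Gamma(119, 40).
Total count 138 over total exposure 19 shifts.
After the second batch: Gamma(119 + 138, 40 + 19) = Gamma(257, 59).
Posterior variance = α'/β'² = 257/3481.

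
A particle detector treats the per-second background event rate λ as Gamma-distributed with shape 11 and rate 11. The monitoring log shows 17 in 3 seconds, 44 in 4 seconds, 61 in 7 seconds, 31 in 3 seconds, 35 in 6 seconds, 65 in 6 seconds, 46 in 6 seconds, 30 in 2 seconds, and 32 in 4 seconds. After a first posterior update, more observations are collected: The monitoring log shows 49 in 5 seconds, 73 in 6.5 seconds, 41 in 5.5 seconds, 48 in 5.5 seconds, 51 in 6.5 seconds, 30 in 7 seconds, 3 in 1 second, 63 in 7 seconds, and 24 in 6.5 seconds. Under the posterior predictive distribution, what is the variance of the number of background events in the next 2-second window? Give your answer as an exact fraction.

Total count: 17 + 44 + 61 + 31 + 35 + 65 + 46 + 30 + 32 = 361.
Total exposure: 3 + 4 + 7 + 3 + 6 + 6 + 6 + 2 + 4 = 41 seconds.
After the first batch: Gamma(11 + 361, 11 + 41) = Gamma(372, 52).
Total count: 49 + 73 + 41 + 48 + 51 + 30 + 3 + 63 + 24 = 382.
Total exposure: 5 + 6.5 + 5.5 + 5.5 + 6.5 + 7 + 1 + 7 + 6.5 = 50.5 seconds.
After the second batch: Gamma(372 + 382, 52 + 50.5) = Gamma(754, 205/2).
The posterior predictive for a window of length T is Negative Binomial with variance T·α'·(β'+T)/β'² = 2·754·(209/2)/(42025/4) = 630344/42025.

630344/42025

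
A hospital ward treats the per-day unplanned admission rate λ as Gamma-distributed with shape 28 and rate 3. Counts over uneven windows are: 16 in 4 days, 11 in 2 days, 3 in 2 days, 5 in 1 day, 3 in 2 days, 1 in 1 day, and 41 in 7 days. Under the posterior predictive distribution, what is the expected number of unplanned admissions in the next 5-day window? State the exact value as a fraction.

Total count: 16 + 11 + 3 + 5 + 3 + 1 + 41 = 80.
Total exposure: 4 + 2 + 2 + 1 + 2 + 1 + 7 = 19 days.
Gamma(α, β) with Poisson data over total exposure Σt gives posterior Gamma(α+Σx, β+Σt) = Gamma(108, 22).
Predictive mean over a 5-day window = T·E[λ|data] = 5·108/22 = 270/11.

270/11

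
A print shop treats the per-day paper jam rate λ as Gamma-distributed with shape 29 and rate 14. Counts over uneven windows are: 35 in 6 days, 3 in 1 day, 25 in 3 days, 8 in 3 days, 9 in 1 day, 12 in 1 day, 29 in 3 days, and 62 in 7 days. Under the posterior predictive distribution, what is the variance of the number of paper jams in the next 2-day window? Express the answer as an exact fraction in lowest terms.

Total count: 35 + 3 + 25 + 8 + 9 + 12 + 29 + 62 = 183.
Total exposure: 6 + 1 + 3 + 3 + 1 + 1 + 3 + 7 = 25 days.
Gamma(α, β) with Poisson data over total exposure Σt gives posterior Gamma(α+Σx, β+Σt) = Gamma(212, 39).
The posterior predictive for a window of length T is Negative Binomial with variance T·α'·(β'+T)/β'² = 2·212·41/1521 = 17384/1521.

17384/1521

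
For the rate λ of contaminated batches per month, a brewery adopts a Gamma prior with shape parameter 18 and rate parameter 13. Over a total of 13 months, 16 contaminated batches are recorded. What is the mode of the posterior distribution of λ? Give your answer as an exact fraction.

33/26

Total count 16 over total exposure 13 months.
By Gamma–Poisson conjugacy, the posterior is Gamma(α + Σx, β + Σt) = Gamma(18 + 16, 13 + 13) = Gamma(34, 26).
Posterior mode = (α'−1)/β' = 33/26.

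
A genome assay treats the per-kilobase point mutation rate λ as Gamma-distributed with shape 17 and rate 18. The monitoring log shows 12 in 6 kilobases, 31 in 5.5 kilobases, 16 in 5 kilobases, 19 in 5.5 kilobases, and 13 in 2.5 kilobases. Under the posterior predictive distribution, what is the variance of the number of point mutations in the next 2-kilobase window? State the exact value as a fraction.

Total count: 12 + 31 + 16 + 19 + 13 = 91.
Total exposure: 6 + 5.5 + 5 + 5.5 + 2.5 = 24.5 kilobases.
The Gamma prior is conjugate for the Poisson rate, so λ | data ~ Gamma(17+91, 18+24.5) = Gamma(108, 85/2).
The posterior predictive for a window of length T is Negative Binomial with variance T·α'·(β'+T)/β'² = 2·108·(89/2)/(7225/4) = 38448/7225.

38448/7225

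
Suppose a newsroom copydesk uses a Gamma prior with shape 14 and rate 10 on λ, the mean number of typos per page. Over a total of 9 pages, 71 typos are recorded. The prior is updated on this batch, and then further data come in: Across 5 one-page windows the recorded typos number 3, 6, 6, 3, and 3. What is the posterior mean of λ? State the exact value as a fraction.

53/12

Total count 71 over total exposure 9 pages.
After the first batch: Gamma(14 + 71, 10 + 9) = Gamma(85, 19).
Total count: 3 + 6 + 6 + 3 + 3 = 21.
Total exposure: 5 pages.
After the second batch: Gamma(85 + 21, 19 + 5) = Gamma(106, 24).
Posterior mean = α'/β' = 106/24 = 53/12.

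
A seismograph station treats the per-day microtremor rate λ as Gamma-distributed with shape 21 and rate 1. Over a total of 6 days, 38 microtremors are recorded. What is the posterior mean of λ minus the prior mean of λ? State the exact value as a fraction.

-88/7

Total count 38 over total exposure 6 days.
By Gamma–Poisson conjugacy, the posterior is Gamma(α + Σx, β + Σt) = Gamma(21 + 38, 1 + 6) = Gamma(59, 7).
Posterior mean = 59/7 = 59/7; prior mean = 21/1 = 21. Difference = 59/7 − 21 = -88/7.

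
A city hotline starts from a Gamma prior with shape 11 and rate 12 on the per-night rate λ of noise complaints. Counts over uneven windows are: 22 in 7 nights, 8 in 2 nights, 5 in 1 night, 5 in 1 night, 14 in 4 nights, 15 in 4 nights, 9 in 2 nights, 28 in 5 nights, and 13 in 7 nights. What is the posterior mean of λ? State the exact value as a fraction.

Total count: 22 + 8 + 5 + 5 + 14 + 15 + 9 + 28 + 13 = 119.
Total exposure: 7 + 2 + 1 + 1 + 4 + 4 + 2 + 5 + 7 = 33 nights.
The Gamma prior is conjugate for the Poisson rate, so λ | data ~ Gamma(11+119, 12+33) = Gamma(130, 45).
Posterior mean = α'/β' = 130/45 = 26/9.

26/9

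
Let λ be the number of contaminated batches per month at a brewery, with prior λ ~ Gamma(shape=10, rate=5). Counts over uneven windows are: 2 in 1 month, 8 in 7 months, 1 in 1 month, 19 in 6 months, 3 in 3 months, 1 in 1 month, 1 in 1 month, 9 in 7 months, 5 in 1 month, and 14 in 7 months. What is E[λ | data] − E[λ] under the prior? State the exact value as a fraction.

Total count: 2 + 8 + 1 + 19 + 3 + 1 + 1 + 9 + 5 + 14 = 63.
Total exposure: 1 + 7 + 1 + 6 + 3 + 1 + 1 + 7 + 1 + 7 = 35 months.
Conjugate update: add total count to the shape and total exposure to the rate, giving Gamma(73, 40).
Posterior mean = 73/40 = 73/40; prior mean = 10/5 = 2. Difference = 73/40 − 2 = -7/40.

-7/40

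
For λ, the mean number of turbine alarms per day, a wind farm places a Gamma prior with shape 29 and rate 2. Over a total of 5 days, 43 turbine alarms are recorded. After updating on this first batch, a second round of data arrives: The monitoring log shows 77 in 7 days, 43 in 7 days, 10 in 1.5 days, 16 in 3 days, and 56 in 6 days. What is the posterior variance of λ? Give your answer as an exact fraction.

Total count 43 over total exposure 5 days.
After the first batch: Gamma(29 + 43, 2 + 5) = Gamma(72, 7).
Total count: 77 + 43 + 10 + 16 + 56 = 202.
Total exposure: 7 + 7 + 1.5 + 3 + 6 = 24.5 days.
After the second batch: Gamma(72 + 202, 7 + 24.5) = Gamma(274, 63/2).
Posterior variance = α'/β'² = 274/(3969/4) = 1096/3969.

1096/3969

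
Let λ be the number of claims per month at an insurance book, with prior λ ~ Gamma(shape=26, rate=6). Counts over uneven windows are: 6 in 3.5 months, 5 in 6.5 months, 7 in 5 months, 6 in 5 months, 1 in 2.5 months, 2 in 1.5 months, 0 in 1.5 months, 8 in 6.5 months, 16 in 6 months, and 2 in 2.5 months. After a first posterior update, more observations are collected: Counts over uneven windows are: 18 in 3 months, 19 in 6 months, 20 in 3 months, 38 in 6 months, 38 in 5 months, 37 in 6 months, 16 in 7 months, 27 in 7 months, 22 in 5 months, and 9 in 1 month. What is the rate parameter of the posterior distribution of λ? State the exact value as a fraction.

Total count: 6 + 5 + 7 + 6 + 1 + 2 + 0 + 8 + 16 + 2 = 53.
Total exposure: 3.5 + 6.5 + 5 + 5 + 2.5 + 1.5 + 1.5 + 6.5 + 6 + 2.5 = 40.5 months.
After the first batch: Gamma(26 + 53, 6 + 40.5) = Gamma(79, 93/2).
Total count: 18 + 19 + 20 + 38 + 38 + 37 + 16 + 27 + 22 + 9 = 244.
Total exposure: 3 + 6 + 3 + 6 + 5 + 6 + 7 + 7 + 5 + 1 = 49 months.
After the second batch: Gamma(79 + 244, 93/2 + 49) = Gamma(323, 191/2).

191/2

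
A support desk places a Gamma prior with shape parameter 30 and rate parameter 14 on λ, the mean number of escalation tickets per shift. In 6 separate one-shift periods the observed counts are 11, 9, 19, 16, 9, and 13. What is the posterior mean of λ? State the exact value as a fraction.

107/20

Total count: 11 + 9 + 19 + 16 + 9 + 13 = 77.
Total exposure: 6 shifts.
Gamma(α, β) with Poisson data over total exposure Σt gives posterior Gamma(α+Σx, β+Σt) = Gamma(107, 20).
Posterior mean = α'/β' = 107/20.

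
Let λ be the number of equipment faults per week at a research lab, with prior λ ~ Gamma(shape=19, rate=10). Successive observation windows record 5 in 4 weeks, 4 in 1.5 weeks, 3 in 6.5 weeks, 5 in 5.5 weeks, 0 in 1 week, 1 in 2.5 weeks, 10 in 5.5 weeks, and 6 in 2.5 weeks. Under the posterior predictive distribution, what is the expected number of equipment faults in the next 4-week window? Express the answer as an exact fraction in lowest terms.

Total count: 5 + 4 + 3 + 5 + 0 + 1 + 10 + 6 = 34.
Total exposure: 4 + 1.5 + 6.5 + 5.5 + 1 + 2.5 + 5.5 + 2.5 = 29 weeks.
By Gamma–Poisson conjugacy, the posterior is Gamma(α + Σx, β + Σt) = Gamma(19 + 34, 10 + 29) = Gamma(53, 39).
Predictive mean over a 4-week window = T·E[λ|data] = 4·53/39 = 212/39.

212/39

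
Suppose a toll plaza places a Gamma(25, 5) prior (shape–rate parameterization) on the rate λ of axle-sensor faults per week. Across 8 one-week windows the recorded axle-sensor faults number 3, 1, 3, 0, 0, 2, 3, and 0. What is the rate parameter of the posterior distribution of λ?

Total count: 3 + 1 + 3 + 0 + 0 + 2 + 3 + 0 = 12.
Total exposure: 8 weeks.
Conjugate update: add total count to the shape and total exposure to the rate, giving Gamma(37, 13).

13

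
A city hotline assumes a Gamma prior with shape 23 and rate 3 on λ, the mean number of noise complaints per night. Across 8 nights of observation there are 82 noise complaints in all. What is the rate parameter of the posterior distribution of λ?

Total count 82 over total exposure 8 nights.
Conjugate update: add total count to the shape and total exposure to the rate, giving Gamma(105, 11).

11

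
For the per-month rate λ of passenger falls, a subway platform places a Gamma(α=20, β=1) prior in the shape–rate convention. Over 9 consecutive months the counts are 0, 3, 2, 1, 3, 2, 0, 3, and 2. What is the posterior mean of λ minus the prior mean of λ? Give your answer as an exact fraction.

Total count: 0 + 3 + 2 + 1 + 3 + 2 + 0 + 3 + 2 = 16.
Total exposure: 9 months.
Conjugate update: add total count to the shape and total exposure to the rate, giving Gamma(36, 10).
Posterior mean = 36/10 = 18/5; prior mean = 20/1 = 20. Difference = 18/5 − 20 = -82/5.

-82/5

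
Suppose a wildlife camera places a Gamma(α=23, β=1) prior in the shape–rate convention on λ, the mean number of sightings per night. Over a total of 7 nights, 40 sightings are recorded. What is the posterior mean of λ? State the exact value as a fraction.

63/8

Total count 40 over total exposure 7 nights.
Posterior: α' = 23 + 40 = 63, β' = 1 + 7 = 8.
Posterior mean = α'/β' = 63/8.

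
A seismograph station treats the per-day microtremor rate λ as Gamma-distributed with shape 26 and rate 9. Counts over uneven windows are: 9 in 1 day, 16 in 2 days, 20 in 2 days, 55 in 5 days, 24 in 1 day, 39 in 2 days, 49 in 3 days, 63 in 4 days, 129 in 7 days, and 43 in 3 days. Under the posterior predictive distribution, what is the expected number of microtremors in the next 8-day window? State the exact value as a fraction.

Total count: 9 + 16 + 20 + 55 + 24 + 39 + 49 + 63 + 129 + 43 = 447.
Total exposure: 1 + 2 + 2 + 5 + 1 + 2 + 3 + 4 + 7 + 3 = 30 days.
The Gamma prior is conjugate for the Poisson rate, so λ | data ~ Gamma(26+447, 9+30) = Gamma(473, 39).
Predictive mean over an 8-day window = T·E[λ|data] = 8·473/39 = 3784/39.

3784/39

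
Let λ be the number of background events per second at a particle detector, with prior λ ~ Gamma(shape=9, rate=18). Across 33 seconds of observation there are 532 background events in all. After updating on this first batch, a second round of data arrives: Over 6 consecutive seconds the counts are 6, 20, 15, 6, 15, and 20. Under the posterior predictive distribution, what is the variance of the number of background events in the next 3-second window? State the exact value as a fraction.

12460/361

Total count 532 over total exposure 33 seconds.
After the first batch: Gamma(9 + 532, 18 + 33) = Gamma(541, 51).
Total count: 6 + 20 + 15 + 6 + 15 + 20 = 82.
Total exposure: 6 seconds.
After the second batch: Gamma(541 + 82, 51 + 6) = Gamma(623, 57).
The posterior predictive for a window of length T is Negative Binomial with variance T·α'·(β'+T)/β'² = 3·623·60/3249 = 12460/361.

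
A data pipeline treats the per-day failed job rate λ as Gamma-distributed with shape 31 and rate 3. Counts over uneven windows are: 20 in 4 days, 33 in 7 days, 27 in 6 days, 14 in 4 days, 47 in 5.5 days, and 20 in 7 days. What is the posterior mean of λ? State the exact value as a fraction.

384/73

Total count: 20 + 33 + 27 + 14 + 47 + 20 = 161.
Total exposure: 4 + 7 + 6 + 4 + 5.5 + 7 = 33.5 days.
By Gamma–Poisson conjugacy, the posterior is Gamma(α + Σx, β + Σt) = Gamma(31 + 161, 3 + 33.5) = Gamma(192, 73/2).
Posterior mean = α'/β' = 192/(73/2) = 384/73.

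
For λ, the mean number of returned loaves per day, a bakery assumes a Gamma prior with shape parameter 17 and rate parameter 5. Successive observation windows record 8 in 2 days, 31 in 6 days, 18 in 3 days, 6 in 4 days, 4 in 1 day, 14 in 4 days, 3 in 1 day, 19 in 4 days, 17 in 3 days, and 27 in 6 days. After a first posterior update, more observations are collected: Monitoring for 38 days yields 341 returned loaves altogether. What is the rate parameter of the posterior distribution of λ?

77

Total count: 8 + 31 + 18 + 6 + 4 + 14 + 3 + 19 + 17 + 27 = 147.
Total exposure: 2 + 6 + 3 + 4 + 1 + 4 + 1 + 4 + 3 + 6 = 34 days.
After the first batch: Gamma(17 + 147, 5 + 34) = Gamma(164, 39).
Total count 341 over total exposure 38 days.
After the second batch: Gamma(164 + 341, 39 + 38) = Gamma(505, 77).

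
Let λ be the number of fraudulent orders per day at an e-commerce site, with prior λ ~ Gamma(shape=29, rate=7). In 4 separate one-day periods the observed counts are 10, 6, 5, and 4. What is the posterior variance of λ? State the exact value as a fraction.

Total count: 10 + 6 + 5 + 4 = 25.
Total exposure: 4 days.
Conjugate update: add total count to the shape and total exposure to the rate, giving Gamma(54, 11).
Posterior variance = α'/β'² = 54/121.

54/121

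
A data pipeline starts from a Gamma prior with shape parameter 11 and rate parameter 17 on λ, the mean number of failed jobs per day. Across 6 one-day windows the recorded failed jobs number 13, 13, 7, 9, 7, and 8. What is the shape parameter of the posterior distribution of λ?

Total count: 13 + 13 + 7 + 9 + 7 + 8 = 57.
Total exposure: 6 days.
By Gamma–Poisson conjugacy, the posterior is Gamma(α + Σx, β + Σt) = Gamma(11 + 57, 17 + 6) = Gamma(68, 23).

68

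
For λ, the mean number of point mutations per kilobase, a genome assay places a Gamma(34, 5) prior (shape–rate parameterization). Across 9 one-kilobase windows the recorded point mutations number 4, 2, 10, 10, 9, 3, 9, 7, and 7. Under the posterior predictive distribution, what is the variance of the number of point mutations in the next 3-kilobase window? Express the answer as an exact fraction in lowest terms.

Total count: 4 + 2 + 10 + 10 + 9 + 3 + 9 + 7 + 7 = 61.
Total exposure: 9 kilobases.
Conjugate update: add total count to the shape and total exposure to the rate, giving Gamma(95, 14).
The posterior predictive for a window of length T is Negative Binomial with variance T·α'·(β'+T)/β'² = 3·95·17/196 = 4845/196.

4845/196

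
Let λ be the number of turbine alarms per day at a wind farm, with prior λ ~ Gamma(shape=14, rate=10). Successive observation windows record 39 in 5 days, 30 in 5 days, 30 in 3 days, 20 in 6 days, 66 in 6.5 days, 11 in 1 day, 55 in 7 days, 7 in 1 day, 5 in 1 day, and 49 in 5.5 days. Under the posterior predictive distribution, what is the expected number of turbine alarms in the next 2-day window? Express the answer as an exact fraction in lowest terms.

652/51

Total count: 39 + 30 + 30 + 20 + 66 + 11 + 55 + 7 + 5 + 49 = 312.
Total exposure: 5 + 5 + 3 + 6 + 6.5 + 1 + 7 + 1 + 1 + 5.5 = 41 days.
By Gamma–Poisson conjugacy, the posterior is Gamma(α + Σx, β + Σt) = Gamma(14 + 312, 10 + 41) = Gamma(326, 51).
Predictive mean over a 2-day window = T·E[λ|data] = 2·326/51 = 652/51.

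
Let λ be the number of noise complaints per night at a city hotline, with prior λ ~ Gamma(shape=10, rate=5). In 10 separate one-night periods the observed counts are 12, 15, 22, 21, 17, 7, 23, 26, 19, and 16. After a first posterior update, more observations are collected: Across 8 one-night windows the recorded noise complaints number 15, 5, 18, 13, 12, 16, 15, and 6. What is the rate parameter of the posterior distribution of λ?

23

Total count: 12 + 15 + 22 + 21 + 17 + 7 + 23 + 26 + 19 + 16 = 178.
Total exposure: 10 nights.
After the first batch: Gamma(10 + 178, 5 + 10) = Gamma(188, 15).
Total count: 15 + 5 + 18 + 13 + 12 + 16 + 15 + 6 = 100.
Total exposure: 8 nights.
After the second batch: Gamma(188 + 100, 15 + 8) = Gamma(288, 23).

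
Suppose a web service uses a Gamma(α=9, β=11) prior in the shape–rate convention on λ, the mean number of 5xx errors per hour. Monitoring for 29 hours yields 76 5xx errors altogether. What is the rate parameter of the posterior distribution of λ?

40

Total count 76 over total exposure 29 hours.
The Gamma prior is conjugate for the Poisson rate, so λ | data ~ Gamma(9+76, 11+29) = Gamma(85, 40).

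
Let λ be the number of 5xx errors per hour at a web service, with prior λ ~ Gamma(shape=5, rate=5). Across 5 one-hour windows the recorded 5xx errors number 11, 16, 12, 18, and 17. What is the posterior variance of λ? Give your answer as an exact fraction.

79/100

Total count: 11 + 16 + 12 + 18 + 17 = 74.
Total exposure: 5 hours.
Posterior: α' = 5 + 74 = 79, β' = 5 + 5 = 10.
Posterior variance = α'/β'² = 79/100.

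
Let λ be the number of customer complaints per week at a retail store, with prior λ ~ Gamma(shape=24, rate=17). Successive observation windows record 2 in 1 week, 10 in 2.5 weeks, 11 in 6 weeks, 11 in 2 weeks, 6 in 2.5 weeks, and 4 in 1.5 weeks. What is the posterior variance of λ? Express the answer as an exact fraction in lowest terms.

Total count: 2 + 10 + 11 + 11 + 6 + 4 = 44.
Total exposure: 1 + 2.5 + 6 + 2 + 2.5 + 1.5 = 15.5 weeks.
The Gamma prior is conjugate for the Poisson rate, so λ | data ~ Gamma(24+44, 17+15.5) = Gamma(68, 65/2).
Posterior variance = α'/β'² = 68/(4225/4) = 272/4225.

272/4225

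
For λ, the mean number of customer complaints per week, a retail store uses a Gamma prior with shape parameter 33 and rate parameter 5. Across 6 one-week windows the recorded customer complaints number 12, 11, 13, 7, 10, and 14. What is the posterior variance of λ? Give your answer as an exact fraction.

100/121

Total count: 12 + 11 + 13 + 7 + 10 + 14 = 67.
Total exposure: 6 weeks.
Conjugate update: add total count to the shape and total exposure to the rate, giving Gamma(100, 11).
Posterior variance = α'/β'² = 100/121.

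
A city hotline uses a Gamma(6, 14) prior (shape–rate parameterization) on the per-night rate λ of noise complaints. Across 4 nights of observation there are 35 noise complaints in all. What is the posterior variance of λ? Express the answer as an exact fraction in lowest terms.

Total count 35 over total exposure 4 nights.
Posterior: α' = 6 + 35 = 41, β' = 14 + 4 = 18.
Posterior variance = α'/β'² = 41/324.

41/324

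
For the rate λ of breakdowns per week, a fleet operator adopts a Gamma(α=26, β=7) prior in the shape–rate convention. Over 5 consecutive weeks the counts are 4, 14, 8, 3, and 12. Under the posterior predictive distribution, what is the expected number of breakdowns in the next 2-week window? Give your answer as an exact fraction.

67/6

Total count: 4 + 14 + 8 + 3 + 12 = 41.
Total exposure: 5 weeks.
Conjugate update: add total count to the shape and total exposure to the rate, giving Gamma(67, 12).
Predictive mean over a 2-week window = T·E[λ|data] = 2·67/12 = 67/6.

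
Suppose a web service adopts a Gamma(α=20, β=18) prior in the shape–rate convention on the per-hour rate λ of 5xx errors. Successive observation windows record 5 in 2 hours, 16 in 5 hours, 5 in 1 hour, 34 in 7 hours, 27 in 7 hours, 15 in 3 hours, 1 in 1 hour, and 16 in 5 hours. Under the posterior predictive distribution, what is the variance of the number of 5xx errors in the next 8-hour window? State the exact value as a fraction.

Total count: 5 + 16 + 5 + 34 + 27 + 15 + 1 + 16 = 119.
Total exposure: 2 + 5 + 1 + 7 + 7 + 3 + 1 + 5 = 31 hours.
Conjugate update: add total count to the shape and total exposure to the rate, giving Gamma(139, 49).
The posterior predictive for a window of length T is Negative Binomial with variance T·α'·(β'+T)/β'² = 8·139·57/2401 = 63384/2401.

63384/2401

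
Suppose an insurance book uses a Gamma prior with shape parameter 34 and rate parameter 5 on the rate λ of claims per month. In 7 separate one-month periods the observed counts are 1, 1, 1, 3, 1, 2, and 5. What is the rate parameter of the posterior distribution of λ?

12

Total count: 1 + 1 + 1 + 3 + 1 + 2 + 5 = 14.
Total exposure: 7 months.
Posterior: α' = 34 + 14 = 48, β' = 5 + 7 = 12.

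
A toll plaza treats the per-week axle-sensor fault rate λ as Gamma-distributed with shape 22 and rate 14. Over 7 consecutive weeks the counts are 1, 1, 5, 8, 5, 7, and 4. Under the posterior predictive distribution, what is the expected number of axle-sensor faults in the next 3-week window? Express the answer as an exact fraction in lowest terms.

53/7

Total count: 1 + 1 + 5 + 8 + 5 + 7 + 4 = 31.
Total exposure: 7 weeks.
Gamma(α, β) with Poisson data over total exposure Σt gives posterior Gamma(α+Σx, β+Σt) = Gamma(53, 21).
Predictive mean over a 3-week window = T·E[λ|data] = 3·53/21 = 53/7.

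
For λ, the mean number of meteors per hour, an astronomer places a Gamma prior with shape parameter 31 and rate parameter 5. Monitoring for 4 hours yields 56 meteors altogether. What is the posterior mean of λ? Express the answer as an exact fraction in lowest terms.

29/3

Total count 56 over total exposure 4 hours.
By Gamma–Poisson conjugacy, the posterior is Gamma(α + Σx, β + Σt) = Gamma(31 + 56, 5 + 4) = Gamma(87, 9).
Posterior mean = α'/β' = 87/9 = 29/3.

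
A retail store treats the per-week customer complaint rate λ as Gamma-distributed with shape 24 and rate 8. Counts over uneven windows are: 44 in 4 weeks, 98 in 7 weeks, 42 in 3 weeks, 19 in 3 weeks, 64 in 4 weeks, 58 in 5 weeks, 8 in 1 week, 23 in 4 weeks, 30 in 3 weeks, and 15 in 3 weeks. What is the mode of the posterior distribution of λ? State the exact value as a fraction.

424/45

Total count: 44 + 98 + 42 + 19 + 64 + 58 + 8 + 23 + 30 + 15 = 401.
Total exposure: 4 + 7 + 3 + 3 + 4 + 5 + 1 + 4 + 3 + 3 = 37 weeks.
Gamma(α, β) with Poisson data over total exposure Σt gives posterior Gamma(α+Σx, β+Σt) = Gamma(425, 45).
Posterior mode = (α'−1)/β' = 424/45.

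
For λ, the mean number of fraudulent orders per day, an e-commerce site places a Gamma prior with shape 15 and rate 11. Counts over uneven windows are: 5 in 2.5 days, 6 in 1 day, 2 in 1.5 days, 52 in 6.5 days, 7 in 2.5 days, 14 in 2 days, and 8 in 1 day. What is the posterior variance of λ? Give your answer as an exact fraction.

Total count: 5 + 6 + 2 + 52 + 7 + 14 + 8 = 94.
Total exposure: 2.5 + 1 + 1.5 + 6.5 + 2.5 + 2 + 1 = 17 days.
Posterior: α' = 15 + 94 = 109, β' = 11 + 17 = 28.
Posterior variance = α'/β'² = 109/784.

109/784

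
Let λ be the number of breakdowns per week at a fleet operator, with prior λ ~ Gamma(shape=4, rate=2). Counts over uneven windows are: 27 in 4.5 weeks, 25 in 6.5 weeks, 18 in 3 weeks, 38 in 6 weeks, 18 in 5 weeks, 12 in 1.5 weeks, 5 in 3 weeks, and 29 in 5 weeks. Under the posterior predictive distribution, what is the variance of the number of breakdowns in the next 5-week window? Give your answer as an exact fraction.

Total count: 27 + 25 + 18 + 38 + 18 + 12 + 5 + 29 = 172.
Total exposure: 4.5 + 6.5 + 3 + 6 + 5 + 1.5 + 3 + 5 = 34.5 weeks.
Conjugate update: add total count to the shape and total exposure to the rate, giving Gamma(176, 73/2).
The posterior predictive for a window of length T is Negative Binomial with variance T·α'·(β'+T)/β'² = 5·176·(83/2)/(5329/4) = 146080/5329.

146080/5329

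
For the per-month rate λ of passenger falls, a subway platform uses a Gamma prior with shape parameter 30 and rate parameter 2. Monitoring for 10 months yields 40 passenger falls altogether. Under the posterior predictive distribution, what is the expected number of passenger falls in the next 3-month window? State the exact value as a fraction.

Total count 40 over total exposure 10 months.
Posterior: α' = 30 + 40 = 70, β' = 2 + 10 = 12.
Predictive mean over a 3-month window = T·E[λ|data] = 3·70/12 = 35/2.

35/2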